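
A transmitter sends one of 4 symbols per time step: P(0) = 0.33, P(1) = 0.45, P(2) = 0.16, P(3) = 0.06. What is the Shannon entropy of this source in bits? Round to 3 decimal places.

H = −Σ pᵢ log₂ pᵢ.
−0.33·log₂(0.33) = 0.5278
−0.45·log₂(0.45) = 0.5184
−0.16·log₂(0.16) = 0.4230
−0.06·log₂(0.06) = 0.2435
Sum ≈ 1.7128 → 1.713 bits.

1.713 bits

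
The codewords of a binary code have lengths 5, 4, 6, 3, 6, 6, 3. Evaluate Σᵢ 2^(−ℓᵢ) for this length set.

With common denominator 2^6 = 64: Σ 2^(−ℓᵢ) = 2/64 + 4/64 + 1/64 + 8/64 + 1/64 + 1/64 + 8/64 = 25/64 = 0.390625.

0.390625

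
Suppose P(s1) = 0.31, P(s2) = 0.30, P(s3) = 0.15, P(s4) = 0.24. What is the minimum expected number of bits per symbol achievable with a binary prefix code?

2 bits/symbol

Repeatedly combine the two least-probable nodes; the expected code length is the sum of the merged weights.
merge 3/20 + 6/25 → 39/100
merge 3/10 + 31/100 → 61/100
merge 39/100 + 61/100 → 1
L = 39/100 + 61/100 + 1 = 2 bits/symbol.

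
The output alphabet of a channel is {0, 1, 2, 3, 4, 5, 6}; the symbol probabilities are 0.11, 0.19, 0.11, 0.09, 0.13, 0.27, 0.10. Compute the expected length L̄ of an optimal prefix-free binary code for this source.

2.73 bits/symbol

Repeatedly combine the two least-probable nodes; the expected code length is the sum of the merged weights.
merge 9/100 + 1/10 → 19/100
merge 11/100 + 11/100 → 11/50
merge 13/100 + 19/100 → 8/25
merge 19/100 + 11/50 → 41/100
merge 27/100 + 8/25 → 59/100
merge 41/100 + 59/100 → 1
L = 19/100 + 11/50 + 8/25 + 41/100 + 59/100 + 1 = 273/100 = 2.73 bits/symbol.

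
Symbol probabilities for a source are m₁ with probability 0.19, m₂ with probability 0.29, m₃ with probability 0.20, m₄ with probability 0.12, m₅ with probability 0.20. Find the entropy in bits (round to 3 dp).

H = −Σ pᵢ log₂ pᵢ.
−0.19·log₂(0.19) = 0.4552
−0.29·log₂(0.29) = 0.5179
−0.20·log₂(0.20) = 0.4644
−0.12·log₂(0.12) = 0.3671
−0.20·log₂(0.20) = 0.4644
Sum ≈ 2.2690 → 2.269 bits.

2.269 bits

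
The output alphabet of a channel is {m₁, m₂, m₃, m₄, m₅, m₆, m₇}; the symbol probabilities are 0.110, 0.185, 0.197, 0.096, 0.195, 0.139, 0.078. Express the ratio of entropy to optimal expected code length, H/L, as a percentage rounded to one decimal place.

98.1%

Entropy H = −Σ p log₂ p ≈ 2.7296 bits.
Huffman merges: 39/500+12/125→87/500; 11/100+139/1000→249/1000; 87/500+37/200→359/1000; 39/200+197/1000→49/125; 249/1000+359/1000→76/125; 49/125+76/125→1. L = 1391/500 ≈ 2.7820.
Efficiency = H/L = 2.7296/2.7820 = 98.1%.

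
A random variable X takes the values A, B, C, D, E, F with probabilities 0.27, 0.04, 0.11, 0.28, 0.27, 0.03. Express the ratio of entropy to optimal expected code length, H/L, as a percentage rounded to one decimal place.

98.8%

Entropy H = −Σ p log₂ p ≈ 2.2221 bits.
Huffman merges: 3/100+1/25→7/100; 7/100+11/100→9/50; 9/50+27/100→9/20; 27/100+7/25→11/20; 9/20+11/20→1. L = 9/4 ≈ 2.2500.
Efficiency = H/L = 2.2221/2.2500 = 98.8%.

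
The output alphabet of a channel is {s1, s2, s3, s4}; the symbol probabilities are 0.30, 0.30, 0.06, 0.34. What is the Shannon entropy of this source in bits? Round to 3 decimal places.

1.815 bits

H = −Σ pᵢ log₂ pᵢ.
−0.30·log₂(0.30) = 0.5211
−0.30·log₂(0.30) = 0.5211
−0.06·log₂(0.06) = 0.2435
−0.34·log₂(0.34) = 0.5292
Sum ≈ 1.8149 → 1.815 bits.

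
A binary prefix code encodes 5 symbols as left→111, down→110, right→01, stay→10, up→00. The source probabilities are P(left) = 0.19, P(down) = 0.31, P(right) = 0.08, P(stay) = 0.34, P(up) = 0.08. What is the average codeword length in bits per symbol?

2.5 bits/symbol

L̄ = Σ pᵢ·ℓᵢ = 0.19·3 + 0.31·3 + 0.08·2 + 0.34·2 + 0.08·2 = 2.5 bits/symbol.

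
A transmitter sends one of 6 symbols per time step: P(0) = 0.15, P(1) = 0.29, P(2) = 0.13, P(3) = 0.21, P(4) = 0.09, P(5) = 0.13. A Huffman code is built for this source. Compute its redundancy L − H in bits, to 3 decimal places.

0.021 bits

Entropy H = −Σ p log₂ p ≈ 2.4792 bits.
Huffman merges: 9/100+13/100→11/50; 13/100+3/20→7/25; 21/100+11/50→43/100; 7/25+29/100→57/100; 43/100+57/100→1. L = 5/2 ≈ 2.5000.
L − H = 2.5000 − 2.4792 = 0.021 bits.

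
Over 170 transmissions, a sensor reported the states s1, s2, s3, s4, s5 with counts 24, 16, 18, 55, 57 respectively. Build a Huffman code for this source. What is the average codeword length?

2.2 bits/symbol

Probabilities are the counts divided by 170.
Repeatedly combine the two least-probable nodes; the expected code length is the sum of the merged weights.
merge 8/85 + 9/85 → 1/5
merge 12/85 + 1/5 → 29/85
merge 11/34 + 57/170 → 56/85
merge 29/85 + 56/85 → 1
L = 1/5 + 29/85 + 56/85 + 1 = 11/5 = 2.2 bits/symbol.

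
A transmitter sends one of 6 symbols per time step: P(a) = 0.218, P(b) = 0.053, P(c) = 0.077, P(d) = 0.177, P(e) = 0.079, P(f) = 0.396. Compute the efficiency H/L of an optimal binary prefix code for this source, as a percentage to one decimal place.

96.6%

Entropy H = −Σ p log₂ p ≈ 2.2492 bits.
Huffman merges: 53/1000+77/1000→13/100; 79/1000+13/100→209/1000; 177/1000+209/1000→193/500; 109/500+193/500→151/250; 99/250+151/250→1. L = 2329/1000 ≈ 2.3290.
Efficiency = H/L = 2.2492/2.3290 = 96.6%.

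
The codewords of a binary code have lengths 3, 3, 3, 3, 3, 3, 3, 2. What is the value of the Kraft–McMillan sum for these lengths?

1.125

With common denominator 2^3 = 8: Σ 2^(−ℓᵢ) = 1/8 + 1/8 + 1/8 + 1/8 + 1/8 + 1/8 + 1/8 + 2/8 = 9/8 = 1.125.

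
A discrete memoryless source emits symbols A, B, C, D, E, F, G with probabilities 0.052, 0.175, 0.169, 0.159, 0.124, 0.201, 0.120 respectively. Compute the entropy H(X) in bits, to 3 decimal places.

2.723 bits

H = −Σ pᵢ log₂ pᵢ.
−0.052·log₂(0.052) = 0.2218
−0.175·log₂(0.175) = 0.4401
−0.169·log₂(0.169) = 0.4335
−0.159·log₂(0.159) = 0.4218
−0.124·log₂(0.124) = 0.3734
−0.201·log₂(0.201) = 0.4653
−0.120·log₂(0.120) = 0.3671
Sum ≈ 2.7229 → 2.723 bits.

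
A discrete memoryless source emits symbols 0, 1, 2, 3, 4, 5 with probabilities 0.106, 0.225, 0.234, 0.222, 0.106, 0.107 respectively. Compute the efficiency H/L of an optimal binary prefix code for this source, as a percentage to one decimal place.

98.3%

Entropy H = −Σ p log₂ p ≈ 2.4880 bits.
Huffman merges: 53/500+53/500→53/250; 107/1000+53/250→319/1000; 111/500+9/40→447/1000; 117/500+319/1000→553/1000; 447/1000+553/1000→1. L = 2531/1000 ≈ 2.5310.
Efficiency = H/L = 2.4880/2.5310 = 98.3%.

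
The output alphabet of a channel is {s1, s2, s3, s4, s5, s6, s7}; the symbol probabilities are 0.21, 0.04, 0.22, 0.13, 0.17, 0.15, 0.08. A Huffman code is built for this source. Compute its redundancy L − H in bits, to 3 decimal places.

0.032 bits

Entropy H = −Σ p log₂ p ≈ 2.6584 bits.
Huffman merges: 1/25+2/25→3/25; 3/25+13/100→1/4; 3/20+17/100→8/25; 21/100+11/50→43/100; 1/4+8/25→57/100; 43/100+57/100→1. L = 269/100 ≈ 2.6900.
L − H = 2.6900 − 2.6584 = 0.032 bits.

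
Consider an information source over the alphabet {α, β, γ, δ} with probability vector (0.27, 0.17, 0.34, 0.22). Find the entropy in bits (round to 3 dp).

H = −Σ pᵢ log₂ pᵢ.
−0.27·log₂(0.27) = 0.5100
−0.17·log₂(0.17) = 0.4346
−0.34·log₂(0.34) = 0.5292
−0.22·log₂(0.22) = 0.4806
Sum ≈ 1.9544 → 1.954 bits.

1.954 bits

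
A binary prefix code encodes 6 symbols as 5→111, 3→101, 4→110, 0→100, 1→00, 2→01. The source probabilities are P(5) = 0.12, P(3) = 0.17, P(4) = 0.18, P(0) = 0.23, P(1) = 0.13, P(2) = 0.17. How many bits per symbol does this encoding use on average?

2.7 bits/symbol

L̄ = Σ pᵢ·ℓᵢ = 0.12·3 + 0.17·3 + 0.18·3 + 0.23·3 + 0.13·2 + 0.17·2 = 2.7 bits/symbol.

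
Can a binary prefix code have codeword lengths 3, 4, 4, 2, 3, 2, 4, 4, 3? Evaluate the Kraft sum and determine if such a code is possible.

With common denominator 2^4 = 16: Σ 2^(−ℓᵢ) = 2/16 + 1/16 + 1/16 + 4/16 + 2/16 + 4/16 + 1/16 + 1/16 + 2/16 = 18/16 = 1.125.
Kraft's inequality requires Σ ≤ 1; here Σ = 1.125 > 1, so no such prefix code exists.

1.125; no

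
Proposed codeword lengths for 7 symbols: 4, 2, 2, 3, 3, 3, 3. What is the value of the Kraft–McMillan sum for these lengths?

1.0625

With common denominator 2^4 = 16: Σ 2^(−ℓᵢ) = 1/16 + 4/16 + 4/16 + 2/16 + 2/16 + 2/16 + 2/16 = 17/16 = 1.0625.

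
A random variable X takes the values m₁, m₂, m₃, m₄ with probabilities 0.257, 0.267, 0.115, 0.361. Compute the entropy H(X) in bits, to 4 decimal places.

1.9019 bits

H = −Σ pᵢ log₂ pᵢ.
−0.257·log₂(0.257) = 0.5038
−0.267·log₂(0.267) = 0.5087
−0.115·log₂(0.115) = 0.3588
−0.361·log₂(0.361) = 0.5306
Sum ≈ 1.9019 → 1.9019 bits.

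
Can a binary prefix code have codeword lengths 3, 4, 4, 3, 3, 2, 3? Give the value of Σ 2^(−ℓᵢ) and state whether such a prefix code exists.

0.875; yes

With common denominator 2^4 = 16: Σ 2^(−ℓᵢ) = 2/16 + 1/16 + 1/16 + 2/16 + 2/16 + 4/16 + 2/16 = 14/16 = 0.875.
Kraft's inequality requires Σ ≤ 1; here Σ = 0.875 ≤ 1, so such a prefix code exists.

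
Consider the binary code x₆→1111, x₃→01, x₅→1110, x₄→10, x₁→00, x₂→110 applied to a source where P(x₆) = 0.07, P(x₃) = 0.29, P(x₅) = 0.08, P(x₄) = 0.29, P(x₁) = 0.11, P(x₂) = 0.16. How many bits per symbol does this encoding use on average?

2.46 bits/symbol

L̄ = Σ pᵢ·ℓᵢ = 0.07·4 + 0.29·2 + 0.08·4 + 0.29·2 + 0.11·2 + 0.16·3 = 2.46 bits/symbol.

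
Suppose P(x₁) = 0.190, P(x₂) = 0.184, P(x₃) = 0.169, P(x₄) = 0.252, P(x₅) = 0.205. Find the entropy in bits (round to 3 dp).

2.308 bits

H = −Σ pᵢ log₂ pᵢ.
−0.190·log₂(0.190) = 0.4552
−0.184·log₂(0.184) = 0.4494
−0.169·log₂(0.169) = 0.4335
−0.252·log₂(0.252) = 0.5011
−0.205·log₂(0.205) = 0.4687
Sum ≈ 2.3079 → 2.308 bits.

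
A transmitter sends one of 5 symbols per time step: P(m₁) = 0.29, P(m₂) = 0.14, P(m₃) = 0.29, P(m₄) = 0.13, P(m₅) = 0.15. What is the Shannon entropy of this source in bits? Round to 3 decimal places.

H = −Σ pᵢ log₂ pᵢ.
−0.29·log₂(0.29) = 0.5179
−0.14·log₂(0.14) = 0.3971
−0.29·log₂(0.29) = 0.5179
−0.13·log₂(0.13) = 0.3826
−0.15·log₂(0.15) = 0.4105
Sum ≈ 2.2261 → 2.226 bits.

2.226 bits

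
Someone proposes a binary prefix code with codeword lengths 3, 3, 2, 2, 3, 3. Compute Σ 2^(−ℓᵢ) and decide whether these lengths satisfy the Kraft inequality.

With common denominator 2^3 = 8: Σ 2^(−ℓᵢ) = 1/8 + 1/8 + 2/8 + 2/8 + 1/8 + 1/8 = 8/8 = 1.
Kraft's inequality requires Σ ≤ 1; here Σ = 1 ≤ 1, so such a prefix code exists.

1; yes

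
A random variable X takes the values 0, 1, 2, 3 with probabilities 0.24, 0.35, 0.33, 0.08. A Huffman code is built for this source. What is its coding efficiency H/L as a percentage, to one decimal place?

Entropy H = −Σ p log₂ p ≈ 1.8436 bits.
Huffman merges: 2/25+6/25→8/25; 8/25+33/100→13/20; 7/20+13/20→1. L = 197/100 ≈ 1.9700.
Efficiency = H/L = 1.8436/1.9700 = 93.6%.

93.6%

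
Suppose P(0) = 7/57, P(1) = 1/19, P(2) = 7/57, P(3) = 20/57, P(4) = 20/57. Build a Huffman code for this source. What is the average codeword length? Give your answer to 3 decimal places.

Repeatedly combine the two least-probable nodes; the expected code length is the sum of the merged weights.
merge 1/19 + 7/57 → 10/57
merge 7/57 + 10/57 → 17/57
merge 17/57 + 20/57 → 37/57
merge 20/57 + 37/57 → 1
L = 10/57 + 17/57 + 37/57 + 1 = 121/57 ≈ 2.123 bits/symbol.

2.123 bits/symbol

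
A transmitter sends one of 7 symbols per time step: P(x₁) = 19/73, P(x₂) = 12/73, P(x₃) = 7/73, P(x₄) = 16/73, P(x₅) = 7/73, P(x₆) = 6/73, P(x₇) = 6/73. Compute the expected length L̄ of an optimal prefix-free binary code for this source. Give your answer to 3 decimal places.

Repeatedly combine the two least-probable nodes; the expected code length is the sum of the merged weights.
merge 6/73 + 6/73 → 12/73
merge 7/73 + 7/73 → 14/73
merge 12/73 + 12/73 → 24/73
merge 14/73 + 16/73 → 30/73
merge 19/73 + 24/73 → 43/73
merge 30/73 + 43/73 → 1
L = 12/73 + 14/73 + 24/73 + 30/73 + 43/73 + 1 = 196/73 ≈ 2.685 bits/symbol.

2.685 bits/symbol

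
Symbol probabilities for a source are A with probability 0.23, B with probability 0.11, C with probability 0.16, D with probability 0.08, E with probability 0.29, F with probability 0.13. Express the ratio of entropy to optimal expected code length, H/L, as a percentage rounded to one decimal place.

Entropy H = −Σ p log₂ p ≈ 2.4530 bits.
Huffman merges: 2/25+11/100→19/100; 13/100+4/25→29/100; 19/100+23/100→21/50; 29/100+29/100→29/50; 21/50+29/50→1. L = 62/25 ≈ 2.4800.
Efficiency = H/L = 2.4530/2.4800 = 98.9%.

98.9%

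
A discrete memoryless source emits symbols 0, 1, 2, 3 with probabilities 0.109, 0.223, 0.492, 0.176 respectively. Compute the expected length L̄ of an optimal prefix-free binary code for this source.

Repeatedly combine the two least-probable nodes; the expected code length is the sum of the merged weights.
merge 109/1000 + 22/125 → 57/200
merge 223/1000 + 57/200 → 127/250
merge 123/250 + 127/250 → 1
L = 57/200 + 127/250 + 1 = 1793/1000 = 1.793 bits/symbol.

1.793 bits/symbol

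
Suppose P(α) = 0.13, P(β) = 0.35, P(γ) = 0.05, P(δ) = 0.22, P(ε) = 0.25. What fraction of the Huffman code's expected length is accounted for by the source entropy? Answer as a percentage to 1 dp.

96.8%

Entropy H = −Σ p log₂ p ≈ 2.1094 bits.
Huffman merges: 1/20+13/100→9/50; 9/50+11/50→2/5; 1/4+7/20→3/5; 2/5+3/5→1. L = 109/50 ≈ 2.1800.
Efficiency = H/L = 2.1094/2.1800 = 96.8%.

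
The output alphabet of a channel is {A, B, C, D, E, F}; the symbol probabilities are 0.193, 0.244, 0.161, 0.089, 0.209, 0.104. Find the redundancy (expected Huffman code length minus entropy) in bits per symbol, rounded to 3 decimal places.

0.046 bits

Entropy H = −Σ p log₂ p ≈ 2.5010 bits.
Huffman merges: 89/1000+13/125→193/1000; 161/1000+193/1000→177/500; 193/1000+209/1000→201/500; 61/250+177/500→299/500; 201/500+299/500→1. L = 2547/1000 ≈ 2.5470.
L − H = 2.5470 − 2.5010 = 0.046 bits.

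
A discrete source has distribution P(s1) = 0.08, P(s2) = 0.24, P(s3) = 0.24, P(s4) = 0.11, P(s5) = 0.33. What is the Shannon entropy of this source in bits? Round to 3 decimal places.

H = −Σ pᵢ log₂ pᵢ.
−0.08·log₂(0.08) = 0.2915
−0.24·log₂(0.24) = 0.4941
−0.24·log₂(0.24) = 0.4941
−0.11·log₂(0.11) = 0.3503
−0.33·log₂(0.33) = 0.5278
Sum ≈ 2.1579 → 2.158 bits.

2.158 bits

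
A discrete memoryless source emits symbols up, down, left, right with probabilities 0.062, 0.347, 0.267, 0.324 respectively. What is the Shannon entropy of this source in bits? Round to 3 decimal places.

1.814 bits

H = −Σ pᵢ log₂ pᵢ.
−0.062·log₂(0.062) = 0.2487
−0.347·log₂(0.347) = 0.5299
−0.267·log₂(0.267) = 0.5087
−0.324·log₂(0.324) = 0.5268
Sum ≈ 1.8140 → 1.814 bits.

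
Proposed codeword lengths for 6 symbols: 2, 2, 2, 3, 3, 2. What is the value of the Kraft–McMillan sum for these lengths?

With common denominator 2^3 = 8: Σ 2^(−ℓᵢ) = 2/8 + 2/8 + 2/8 + 1/8 + 1/8 + 2/8 = 10/8 = 1.25.

1.25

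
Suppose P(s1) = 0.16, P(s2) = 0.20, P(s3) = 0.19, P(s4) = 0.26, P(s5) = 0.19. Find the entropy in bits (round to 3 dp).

H = −Σ pᵢ log₂ pᵢ.
−0.16·log₂(0.16) = 0.4230
−0.20·log₂(0.20) = 0.4644
−0.19·log₂(0.19) = 0.4552
−0.26·log₂(0.26) = 0.5053
−0.19·log₂(0.19) = 0.4552
Sum ≈ 2.3031 → 2.303 bits.

2.303 bits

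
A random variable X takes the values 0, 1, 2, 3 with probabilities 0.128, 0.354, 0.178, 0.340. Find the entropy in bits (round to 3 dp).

H = −Σ pᵢ log₂ pᵢ.
−0.128·log₂(0.128) = 0.3796
−0.354·log₂(0.354) = 0.5304
−0.178·log₂(0.178) = 0.4432
−0.340·log₂(0.340) = 0.5292
Sum ≈ 1.8824 → 1.882 bits.

1.882 bits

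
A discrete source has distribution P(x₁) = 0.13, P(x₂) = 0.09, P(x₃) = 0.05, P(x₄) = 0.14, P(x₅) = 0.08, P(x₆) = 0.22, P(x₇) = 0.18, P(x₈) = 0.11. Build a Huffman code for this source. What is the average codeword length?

2.91 bits/symbol

Repeatedly combine the two least-probable nodes; the expected code length is the sum of the merged weights.
merge 1/20 + 2/25 → 13/100
merge 9/100 + 11/100 → 1/5
merge 13/100 + 13/100 → 13/50
merge 7/50 + 9/50 → 8/25
merge 1/5 + 11/50 → 21/50
merge 13/50 + 8/25 → 29/50
merge 21/50 + 29/50 → 1
L = 13/100 + 1/5 + 13/50 + 8/25 + 21/50 + 29/50 + 1 = 291/100 = 2.91 bits/symbol.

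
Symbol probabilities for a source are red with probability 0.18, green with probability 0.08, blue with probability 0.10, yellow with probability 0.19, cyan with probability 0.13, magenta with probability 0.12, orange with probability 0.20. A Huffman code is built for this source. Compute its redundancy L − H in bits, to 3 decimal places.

Entropy H = −Σ p log₂ p ≈ 2.7383 bits.
Huffman merges: 2/25+1/10→9/50; 3/25+13/100→1/4; 9/50+9/50→9/25; 19/100+1/5→39/100; 1/4+9/25→61/100; 39/100+61/100→1. L = 279/100 ≈ 2.7900.
L − H = 2.7900 − 2.7383 = 0.052 bits.

0.052 bits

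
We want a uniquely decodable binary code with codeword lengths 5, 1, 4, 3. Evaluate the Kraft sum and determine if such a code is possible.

With common denominator 2^5 = 32: Σ 2^(−ℓᵢ) = 1/32 + 16/32 + 2/32 + 4/32 = 23/32 = 0.71875.
Kraft's inequality requires Σ ≤ 1; here Σ = 0.71875 ≤ 1, so such a prefix code exists.

0.71875; yes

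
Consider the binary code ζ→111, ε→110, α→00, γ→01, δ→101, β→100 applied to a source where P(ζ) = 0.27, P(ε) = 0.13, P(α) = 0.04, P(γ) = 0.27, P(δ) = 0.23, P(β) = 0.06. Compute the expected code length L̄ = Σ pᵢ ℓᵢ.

L̄ = Σ pᵢ·ℓᵢ = 0.27·3 + 0.13·3 + 0.04·2 + 0.27·2 + 0.23·3 + 0.06·3 = 2.69 bits/symbol.

2.69 bits/symbol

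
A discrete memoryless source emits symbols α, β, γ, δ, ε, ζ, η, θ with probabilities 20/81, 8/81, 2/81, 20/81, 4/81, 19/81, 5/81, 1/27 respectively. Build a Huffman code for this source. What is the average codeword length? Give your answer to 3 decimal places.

2.605 bits/symbol

Repeatedly combine the two least-probable nodes; the expected code length is the sum of the merged weights.
merge 2/81 + 1/27 → 5/81
merge 4/81 + 5/81 → 1/9
merge 5/81 + 8/81 → 13/81
merge 1/9 + 13/81 → 22/81
merge 19/81 + 20/81 → 13/27
merge 20/81 + 22/81 → 14/27
merge 13/27 + 14/27 → 1
L = 5/81 + 1/9 + 13/81 + 22/81 + 13/27 + 14/27 + 1 = 211/81 ≈ 2.605 bits/symbol.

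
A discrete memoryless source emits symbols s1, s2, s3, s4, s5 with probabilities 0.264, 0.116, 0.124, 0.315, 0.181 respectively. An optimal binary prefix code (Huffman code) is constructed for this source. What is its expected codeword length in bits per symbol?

2.24 bits/symbol

Repeatedly combine the two least-probable nodes; the expected code length is the sum of the merged weights.
merge 29/250 + 31/250 → 6/25
merge 181/1000 + 6/25 → 421/1000
merge 33/125 + 63/200 → 579/1000
merge 421/1000 + 579/1000 → 1
L = 6/25 + 421/1000 + 579/1000 + 1 = 56/25 = 2.24 bits/symbol.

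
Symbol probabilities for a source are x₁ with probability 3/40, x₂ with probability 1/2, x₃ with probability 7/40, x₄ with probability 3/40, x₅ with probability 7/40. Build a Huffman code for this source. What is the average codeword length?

Repeatedly combine the two least-probable nodes; the expected code length is the sum of the merged weights.
merge 3/40 + 3/40 → 3/20
merge 3/20 + 7/40 → 13/40
merge 7/40 + 13/40 → 1/2
merge 1/2 + 1/2 → 1
L = 3/20 + 13/40 + 1/2 + 1 = 79/40 = 1.975 bits/symbol.

1.975 bits/symbol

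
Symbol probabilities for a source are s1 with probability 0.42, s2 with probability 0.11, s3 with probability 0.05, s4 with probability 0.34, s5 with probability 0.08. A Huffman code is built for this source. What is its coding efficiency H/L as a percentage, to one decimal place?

Entropy H = −Σ p log₂ p ≈ 1.9127 bits.
Huffman merges: 1/20+2/25→13/100; 11/100+13/100→6/25; 6/25+17/50→29/50; 21/50+29/50→1. L = 39/20 ≈ 1.9500.
Efficiency = H/L = 1.9127/1.9500 = 98.1%.

98.1%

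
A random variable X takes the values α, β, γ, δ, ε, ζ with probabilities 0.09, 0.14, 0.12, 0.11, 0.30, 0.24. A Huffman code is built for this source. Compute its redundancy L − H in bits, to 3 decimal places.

0.018 bits

Entropy H = −Σ p log₂ p ≈ 2.4423 bits.
Huffman merges: 9/100+11/100→1/5; 3/25+7/50→13/50; 1/5+6/25→11/25; 13/50+3/10→14/25; 11/25+14/25→1. L = 123/50 ≈ 2.4600.
L − H = 2.4600 − 2.4423 = 0.018 bits.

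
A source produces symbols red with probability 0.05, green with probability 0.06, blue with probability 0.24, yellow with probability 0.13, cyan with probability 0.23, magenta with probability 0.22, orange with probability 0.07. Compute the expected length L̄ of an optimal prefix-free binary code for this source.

Repeatedly combine the two least-probable nodes; the expected code length is the sum of the merged weights.
merge 1/20 + 3/50 → 11/100
merge 7/100 + 11/100 → 9/50
merge 13/100 + 9/50 → 31/100
merge 11/50 + 23/100 → 9/20
merge 6/25 + 31/100 → 11/20
merge 9/20 + 11/20 → 1
L = 11/100 + 9/50 + 31/100 + 9/20 + 11/20 + 1 = 13/5 = 2.6 bits/symbol.

2.6 bits/symbol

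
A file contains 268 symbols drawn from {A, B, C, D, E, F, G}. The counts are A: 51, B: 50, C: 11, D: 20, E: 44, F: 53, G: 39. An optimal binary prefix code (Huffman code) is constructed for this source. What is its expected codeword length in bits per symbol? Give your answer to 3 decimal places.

2.728 bits/symbol

Probabilities are the counts divided by 268.
Repeatedly combine the two least-probable nodes; the expected code length is the sum of the merged weights.
merge 11/268 + 5/67 → 31/268
merge 31/268 + 39/268 → 35/134
merge 11/67 + 25/134 → 47/134
merge 51/268 + 53/268 → 26/67
merge 35/134 + 47/134 → 41/67
merge 26/67 + 41/67 → 1
L = 31/268 + 35/134 + 47/134 + 26/67 + 41/67 + 1 = 731/268 ≈ 2.728 bits/symbol.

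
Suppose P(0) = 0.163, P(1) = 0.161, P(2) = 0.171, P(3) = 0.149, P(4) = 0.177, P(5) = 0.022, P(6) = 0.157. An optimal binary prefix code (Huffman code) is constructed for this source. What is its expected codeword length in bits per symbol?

Repeatedly combine the two least-probable nodes; the expected code length is the sum of the merged weights.
merge 11/500 + 149/1000 → 171/1000
merge 157/1000 + 161/1000 → 159/500
merge 163/1000 + 171/1000 → 167/500
merge 171/1000 + 177/1000 → 87/250
merge 159/500 + 167/500 → 163/250
merge 87/250 + 163/250 → 1
L = 171/1000 + 159/500 + 167/500 + 87/250 + 163/250 + 1 = 2823/1000 = 2.823 bits/symbol.

2.823 bits/symbol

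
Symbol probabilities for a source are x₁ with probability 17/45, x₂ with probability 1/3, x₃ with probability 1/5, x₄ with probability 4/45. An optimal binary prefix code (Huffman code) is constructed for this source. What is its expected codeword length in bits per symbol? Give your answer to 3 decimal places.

Repeatedly combine the two least-probable nodes; the expected code length is the sum of the merged weights.
merge 4/45 + 1/5 → 13/45
merge 13/45 + 1/3 → 28/45
merge 17/45 + 28/45 → 1
L = 13/45 + 28/45 + 1 = 86/45 ≈ 1.911 bits/symbol.

1.911 bits/symbol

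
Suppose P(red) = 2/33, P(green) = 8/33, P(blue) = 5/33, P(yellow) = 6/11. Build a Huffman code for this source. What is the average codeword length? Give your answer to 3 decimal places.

1.667 bits/symbol

Repeatedly combine the two least-probable nodes; the expected code length is the sum of the merged weights.
merge 2/33 + 5/33 → 7/33
merge 7/33 + 8/33 → 5/11
merge 5/11 + 6/11 → 1
L = 7/33 + 5/11 + 1 = 5/3 ≈ 1.667 bits/symbol.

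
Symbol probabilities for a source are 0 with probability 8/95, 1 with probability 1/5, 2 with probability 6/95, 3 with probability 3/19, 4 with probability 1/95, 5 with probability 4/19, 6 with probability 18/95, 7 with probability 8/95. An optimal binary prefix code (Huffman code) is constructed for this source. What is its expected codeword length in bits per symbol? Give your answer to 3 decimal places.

Repeatedly combine the two least-probable nodes; the expected code length is the sum of the merged weights.
merge 1/95 + 6/95 → 7/95
merge 7/95 + 8/95 → 3/19
merge 8/95 + 3/19 → 23/95
merge 3/19 + 18/95 → 33/95
merge 1/5 + 4/19 → 39/95
merge 23/95 + 33/95 → 56/95
merge 39/95 + 56/95 → 1
L = 7/95 + 3/19 + 23/95 + 33/95 + 39/95 + 56/95 + 1 = 268/95 ≈ 2.821 bits/symbol.

2.821 bits/symbol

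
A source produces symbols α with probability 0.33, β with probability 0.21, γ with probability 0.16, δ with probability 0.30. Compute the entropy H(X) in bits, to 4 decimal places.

H = −Σ pᵢ log₂ pᵢ.
−0.33·log₂(0.33) = 0.5278
−0.21·log₂(0.21) = 0.4728
−0.16·log₂(0.16) = 0.4230
−0.30·log₂(0.30) = 0.5211
Sum ≈ 1.9448 → 1.9448 bits.

1.9448 bits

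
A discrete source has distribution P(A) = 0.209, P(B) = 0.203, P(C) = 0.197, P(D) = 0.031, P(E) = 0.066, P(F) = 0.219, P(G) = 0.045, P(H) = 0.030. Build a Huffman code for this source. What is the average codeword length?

2.708 bits/symbol

Repeatedly combine the two least-probable nodes; the expected code length is the sum of the merged weights.
merge 3/100 + 31/1000 → 61/1000
merge 9/200 + 61/1000 → 53/500
merge 33/500 + 53/500 → 43/250
merge 43/250 + 197/1000 → 369/1000
merge 203/1000 + 209/1000 → 103/250
merge 219/1000 + 369/1000 → 147/250
merge 103/250 + 147/250 → 1
L = 61/1000 + 53/500 + 43/250 + 369/1000 + 103/250 + 147/250 + 1 = 677/250 = 2.708 bits/symbol.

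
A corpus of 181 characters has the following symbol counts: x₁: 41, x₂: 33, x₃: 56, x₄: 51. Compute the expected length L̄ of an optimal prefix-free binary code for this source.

2 bits/symbol

Probabilities are the counts divided by 181.
Repeatedly combine the two least-probable nodes; the expected code length is the sum of the merged weights.
merge 33/181 + 41/181 → 74/181
merge 51/181 + 56/181 → 107/181
merge 74/181 + 107/181 → 1
L = 74/181 + 107/181 + 1 = 2 bits/symbol.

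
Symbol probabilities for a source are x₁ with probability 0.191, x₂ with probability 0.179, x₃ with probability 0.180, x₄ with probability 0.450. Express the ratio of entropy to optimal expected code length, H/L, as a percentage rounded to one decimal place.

97.7%

Entropy H = −Σ p log₂ p ≈ 1.8642 bits.
Huffman merges: 179/1000+9/50→359/1000; 191/1000+359/1000→11/20; 9/20+11/20→1. L = 1909/1000 ≈ 1.9090.
Efficiency = H/L = 1.8642/1.9090 = 97.7%.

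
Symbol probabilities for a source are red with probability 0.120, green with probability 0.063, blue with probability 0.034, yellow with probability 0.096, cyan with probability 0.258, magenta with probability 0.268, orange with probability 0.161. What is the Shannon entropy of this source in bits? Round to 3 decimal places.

H = −Σ pᵢ log₂ pᵢ.
−0.120·log₂(0.120) = 0.3671
−0.063·log₂(0.063) = 0.2513
−0.034·log₂(0.034) = 0.1659
−0.096·log₂(0.096) = 0.3246
−0.258·log₂(0.258) = 0.5043
−0.268·log₂(0.268) = 0.5091
−0.161·log₂(0.161) = 0.4242
Sum ≈ 2.5464 → 2.546 bits.

2.546 bits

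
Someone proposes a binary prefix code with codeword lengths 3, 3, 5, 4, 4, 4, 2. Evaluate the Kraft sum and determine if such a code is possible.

With common denominator 2^5 = 32: Σ 2^(−ℓᵢ) = 4/32 + 4/32 + 1/32 + 2/32 + 2/32 + 2/32 + 8/32 = 23/32 = 0.71875.
Kraft's inequality requires Σ ≤ 1; here Σ = 0.71875 ≤ 1, so such a prefix code exists.

0.71875; yes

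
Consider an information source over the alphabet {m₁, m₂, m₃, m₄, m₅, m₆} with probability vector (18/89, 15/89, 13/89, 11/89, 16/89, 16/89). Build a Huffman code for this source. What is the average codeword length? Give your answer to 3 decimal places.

Repeatedly combine the two least-probable nodes; the expected code length is the sum of the merged weights.
merge 11/89 + 13/89 → 24/89
merge 15/89 + 16/89 → 31/89
merge 16/89 + 18/89 → 34/89
merge 24/89 + 31/89 → 55/89
merge 34/89 + 55/89 → 1
L = 24/89 + 31/89 + 34/89 + 55/89 + 1 = 233/89 ≈ 2.618 bits/symbol.

2.618 bits/symbol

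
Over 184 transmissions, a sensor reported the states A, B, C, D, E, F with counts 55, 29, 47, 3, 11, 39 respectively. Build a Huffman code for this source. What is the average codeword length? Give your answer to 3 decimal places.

2.310 bits/symbol

Probabilities are the counts divided by 184.
Repeatedly combine the two least-probable nodes; the expected code length is the sum of the merged weights.
merge 3/184 + 11/184 → 7/92
merge 7/92 + 29/184 → 43/184
merge 39/184 + 43/184 → 41/92
merge 47/184 + 55/184 → 51/92
merge 41/92 + 51/92 → 1
L = 7/92 + 43/184 + 41/92 + 51/92 + 1 = 425/184 ≈ 2.310 bits/symbol.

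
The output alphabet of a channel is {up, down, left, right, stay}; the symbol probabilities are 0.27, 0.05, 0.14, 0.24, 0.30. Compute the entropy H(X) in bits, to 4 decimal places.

2.1385 bits

H = −Σ pᵢ log₂ pᵢ.
−0.27·log₂(0.27) = 0.5100
−0.05·log₂(0.05) = 0.2161
−0.14·log₂(0.14) = 0.3971
−0.24·log₂(0.24) = 0.4941
−0.30·log₂(0.30) = 0.5211
Sum ≈ 2.1385 → 2.1385 bits.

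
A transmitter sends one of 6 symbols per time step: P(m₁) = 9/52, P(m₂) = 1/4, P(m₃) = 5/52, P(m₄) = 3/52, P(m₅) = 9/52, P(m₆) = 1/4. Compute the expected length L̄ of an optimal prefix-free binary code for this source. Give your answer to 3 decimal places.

2.481 bits/symbol

Repeatedly combine the two least-probable nodes; the expected code length is the sum of the merged weights.
merge 3/52 + 5/52 → 2/13
merge 2/13 + 9/52 → 17/52
merge 9/52 + 1/4 → 11/26
merge 1/4 + 17/52 → 15/26
merge 11/26 + 15/26 → 1
L = 2/13 + 17/52 + 11/26 + 15/26 + 1 = 129/52 ≈ 2.481 bits/symbol.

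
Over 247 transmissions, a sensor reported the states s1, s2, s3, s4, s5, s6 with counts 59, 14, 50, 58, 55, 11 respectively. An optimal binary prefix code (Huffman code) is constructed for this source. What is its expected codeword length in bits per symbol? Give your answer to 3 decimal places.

Probabilities are the counts divided by 247.
Repeatedly combine the two least-probable nodes; the expected code length is the sum of the merged weights.
merge 11/247 + 14/247 → 25/247
merge 25/247 + 50/247 → 75/247
merge 55/247 + 58/247 → 113/247
merge 59/247 + 75/247 → 134/247
merge 113/247 + 134/247 → 1
L = 25/247 + 75/247 + 113/247 + 134/247 + 1 = 594/247 ≈ 2.405 bits/symbol.

2.405 bits/symbol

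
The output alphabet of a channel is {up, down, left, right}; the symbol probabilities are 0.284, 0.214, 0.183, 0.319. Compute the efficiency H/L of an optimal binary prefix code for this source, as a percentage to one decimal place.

98.3%

Entropy H = −Σ p log₂ p ≈ 1.9660 bits.
Huffman merges: 183/1000+107/500→397/1000; 71/250+319/1000→603/1000; 397/1000+603/1000→1. L = 2 ≈ 2.0000.
Efficiency = H/L = 1.9660/2.0000 = 98.3%.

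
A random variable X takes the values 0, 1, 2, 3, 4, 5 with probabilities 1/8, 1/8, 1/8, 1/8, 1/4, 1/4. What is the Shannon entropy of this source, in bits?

2.5 bits

Each probability is a power of 1/2, so log₂(1/p) is an integer.
H = Σ p·log₂(1/p) = 1/8·3 + 1/8·3 + 1/8·3 + 1/8·3 + 1/4·2 + 1/4·2 = 2.5 bits.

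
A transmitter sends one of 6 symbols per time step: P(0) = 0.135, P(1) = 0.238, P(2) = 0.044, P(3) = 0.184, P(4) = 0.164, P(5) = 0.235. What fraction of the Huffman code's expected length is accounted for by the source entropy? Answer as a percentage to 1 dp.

97.1%

Entropy H = −Σ p log₂ p ≈ 2.4493 bits.
Huffman merges: 11/250+27/200→179/1000; 41/250+179/1000→343/1000; 23/125+47/200→419/1000; 119/500+343/1000→581/1000; 419/1000+581/1000→1. L = 1261/500 ≈ 2.5220.
Efficiency = H/L = 2.4493/2.5220 = 97.1%.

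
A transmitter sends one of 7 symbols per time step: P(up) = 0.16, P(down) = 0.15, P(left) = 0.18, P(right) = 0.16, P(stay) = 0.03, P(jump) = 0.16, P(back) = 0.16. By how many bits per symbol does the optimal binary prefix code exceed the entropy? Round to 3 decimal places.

Entropy H = −Σ p log₂ p ≈ 2.6997 bits.
Huffman merges: 3/100+3/20→9/50; 4/25+4/25→8/25; 4/25+4/25→8/25; 9/50+9/50→9/25; 8/25+8/25→16/25; 9/25+16/25→1. L = 141/50 ≈ 2.8200.
L − H = 2.8200 − 2.6997 = 0.120 bits.

0.120 bits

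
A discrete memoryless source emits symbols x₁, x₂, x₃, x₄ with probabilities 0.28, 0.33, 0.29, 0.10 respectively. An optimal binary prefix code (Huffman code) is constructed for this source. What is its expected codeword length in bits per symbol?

Repeatedly combine the two least-probable nodes; the expected code length is the sum of the merged weights.
merge 1/10 + 7/25 → 19/50
merge 29/100 + 33/100 → 31/50
merge 19/50 + 31/50 → 1
L = 19/50 + 31/50 + 1 = 2 bits/symbol.

2 bits/symbol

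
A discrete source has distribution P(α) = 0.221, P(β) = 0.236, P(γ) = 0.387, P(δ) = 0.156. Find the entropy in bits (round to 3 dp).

1.921 bits

H = −Σ pᵢ log₂ pᵢ.
−0.221·log₂(0.221) = 0.4813
−0.236·log₂(0.236) = 0.4916
−0.387·log₂(0.387) = 0.5300
−0.156·log₂(0.156) = 0.4181
Sum ≈ 1.9211 → 1.921 bits.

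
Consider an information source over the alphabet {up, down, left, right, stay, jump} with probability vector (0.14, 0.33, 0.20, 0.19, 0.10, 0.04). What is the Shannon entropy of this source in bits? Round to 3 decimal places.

2.362 bits

H = −Σ pᵢ log₂ pᵢ.
−0.14·log₂(0.14) = 0.3971
−0.33·log₂(0.33) = 0.5278
−0.20·log₂(0.20) = 0.4644
−0.19·log₂(0.19) = 0.4552
−0.10·log₂(0.10) = 0.3322
−0.04·log₂(0.04) = 0.1858
Sum ≈ 2.3625 → 2.362 bits.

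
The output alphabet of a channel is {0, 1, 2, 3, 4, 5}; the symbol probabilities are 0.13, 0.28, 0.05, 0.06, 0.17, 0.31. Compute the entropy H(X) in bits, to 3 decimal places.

2.315 bits

H = −Σ pᵢ log₂ pᵢ.
−0.13·log₂(0.13) = 0.3826
−0.28·log₂(0.28) = 0.5142
−0.05·log₂(0.05) = 0.2161
−0.06·log₂(0.06) = 0.2435
−0.17·log₂(0.17) = 0.4346
−0.31·log₂(0.31) = 0.5238
Sum ≈ 2.3149 → 2.315 bits.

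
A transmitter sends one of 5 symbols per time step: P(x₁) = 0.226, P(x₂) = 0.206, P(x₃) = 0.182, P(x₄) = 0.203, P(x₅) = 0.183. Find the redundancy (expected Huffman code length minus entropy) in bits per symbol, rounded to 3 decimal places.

Entropy H = −Σ p log₂ p ≈ 2.3171 bits.
Huffman merges: 91/500+183/1000→73/200; 203/1000+103/500→409/1000; 113/500+73/200→591/1000; 409/1000+591/1000→1. L = 473/200 ≈ 2.3650.
L − H = 2.3650 − 2.3171 = 0.048 bits.

0.048 bits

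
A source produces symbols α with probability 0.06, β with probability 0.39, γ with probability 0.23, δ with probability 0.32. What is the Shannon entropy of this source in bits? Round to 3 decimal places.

1.787 bits

H = −Σ pᵢ log₂ pᵢ.
−0.06·log₂(0.06) = 0.2435
−0.39·log₂(0.39) = 0.5298
−0.23·log₂(0.23) = 0.4877
−0.32·log₂(0.32) = 0.5260
Sum ≈ 1.7870 → 1.787 bits.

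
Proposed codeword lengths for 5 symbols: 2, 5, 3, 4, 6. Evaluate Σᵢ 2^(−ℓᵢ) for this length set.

0.484375

With common denominator 2^6 = 64: Σ 2^(−ℓᵢ) = 16/64 + 2/64 + 8/64 + 4/64 + 1/64 = 31/64 = 0.484375.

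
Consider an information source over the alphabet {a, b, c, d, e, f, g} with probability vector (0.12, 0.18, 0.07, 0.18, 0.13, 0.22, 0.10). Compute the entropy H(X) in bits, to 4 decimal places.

H = −Σ pᵢ log₂ pᵢ.
−0.12·log₂(0.12) = 0.3671
−0.18·log₂(0.18) = 0.4453
−0.07·log₂(0.07) = 0.2686
−0.18·log₂(0.18) = 0.4453
−0.13·log₂(0.13) = 0.3826
−0.22·log₂(0.22) = 0.4806
−0.10·log₂(0.10) = 0.3322
Sum ≈ 2.7216 → 2.7216 bits.

2.7216 bits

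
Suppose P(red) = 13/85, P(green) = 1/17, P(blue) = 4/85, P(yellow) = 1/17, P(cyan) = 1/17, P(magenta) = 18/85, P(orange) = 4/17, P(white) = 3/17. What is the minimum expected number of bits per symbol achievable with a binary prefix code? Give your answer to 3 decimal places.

2.776 bits/symbol

Repeatedly combine the two least-probable nodes; the expected code length is the sum of the merged weights.
merge 4/85 + 1/17 → 9/85
merge 1/17 + 1/17 → 2/17
merge 9/85 + 2/17 → 19/85
merge 13/85 + 3/17 → 28/85
merge 18/85 + 19/85 → 37/85
merge 4/17 + 28/85 → 48/85
merge 37/85 + 48/85 → 1
L = 9/85 + 2/17 + 19/85 + 28/85 + 37/85 + 48/85 + 1 = 236/85 ≈ 2.776 bits/symbol.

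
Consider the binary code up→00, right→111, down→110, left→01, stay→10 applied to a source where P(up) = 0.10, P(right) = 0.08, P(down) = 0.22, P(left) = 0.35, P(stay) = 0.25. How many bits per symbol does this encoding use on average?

2.3 bits/symbol

L̄ = Σ pᵢ·ℓᵢ = 0.10·2 + 0.08·3 + 0.22·3 + 0.35·2 + 0.25·2 = 2.3 bits/symbol.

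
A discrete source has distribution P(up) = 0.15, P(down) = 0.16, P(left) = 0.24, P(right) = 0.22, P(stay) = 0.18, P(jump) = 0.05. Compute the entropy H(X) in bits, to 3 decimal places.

2.470 bits

H = −Σ pᵢ log₂ pᵢ.
−0.15·log₂(0.15) = 0.4105
−0.16·log₂(0.16) = 0.4230
−0.24·log₂(0.24) = 0.4941
−0.22·log₂(0.22) = 0.4806
−0.18·log₂(0.18) = 0.4453
−0.05·log₂(0.05) = 0.2161
Sum ≈ 2.4697 → 2.470 bits.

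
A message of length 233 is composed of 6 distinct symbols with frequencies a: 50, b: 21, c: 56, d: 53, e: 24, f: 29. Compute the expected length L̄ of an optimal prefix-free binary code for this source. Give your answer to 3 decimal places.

Probabilities are the counts divided by 233.
Repeatedly combine the two least-probable nodes; the expected code length is the sum of the merged weights.
merge 21/233 + 24/233 → 45/233
merge 29/233 + 45/233 → 74/233
merge 50/233 + 53/233 → 103/233
merge 56/233 + 74/233 → 130/233
merge 103/233 + 130/233 → 1
L = 45/233 + 74/233 + 103/233 + 130/233 + 1 = 585/233 ≈ 2.511 bits/symbol.

2.511 bits/symbol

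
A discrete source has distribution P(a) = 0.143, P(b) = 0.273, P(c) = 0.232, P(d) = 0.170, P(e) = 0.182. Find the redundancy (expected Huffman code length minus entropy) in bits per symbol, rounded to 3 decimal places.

Entropy H = −Σ p log₂ p ≈ 2.2835 bits.
Huffman merges: 143/1000+17/100→313/1000; 91/500+29/125→207/500; 273/1000+313/1000→293/500; 207/500+293/500→1. L = 2313/1000 ≈ 2.3130.
L − H = 2.3130 − 2.2835 = 0.029 bits.

0.029 bits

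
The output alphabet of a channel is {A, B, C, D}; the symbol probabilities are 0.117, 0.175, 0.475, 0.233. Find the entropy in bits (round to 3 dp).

1.802 bits

H = −Σ pᵢ log₂ pᵢ.
−0.117·log₂(0.117) = 0.3622
−0.175·log₂(0.175) = 0.4401
−0.475·log₂(0.475) = 0.5102
−0.233·log₂(0.233) = 0.4897
Sum ≈ 1.8020 → 1.802 bits.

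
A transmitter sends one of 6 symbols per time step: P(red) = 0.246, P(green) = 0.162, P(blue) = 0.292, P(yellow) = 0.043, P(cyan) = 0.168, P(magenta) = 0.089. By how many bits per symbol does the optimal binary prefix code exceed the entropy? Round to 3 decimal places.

Entropy H = −Σ p log₂ p ≈ 2.3799 bits.
Huffman merges: 43/1000+89/1000→33/250; 33/250+81/500→147/500; 21/125+123/500→207/500; 73/250+147/500→293/500; 207/500+293/500→1. L = 1213/500 ≈ 2.4260.
L − H = 2.4260 − 2.3799 = 0.046 bits.

0.046 bits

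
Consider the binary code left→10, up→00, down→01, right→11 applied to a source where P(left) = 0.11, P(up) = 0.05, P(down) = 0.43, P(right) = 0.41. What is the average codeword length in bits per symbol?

L̄ = Σ pᵢ·ℓᵢ = 0.11·2 + 0.05·2 + 0.43·2 + 0.41·2 = 2 bits/symbol.

2 bits/symbol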